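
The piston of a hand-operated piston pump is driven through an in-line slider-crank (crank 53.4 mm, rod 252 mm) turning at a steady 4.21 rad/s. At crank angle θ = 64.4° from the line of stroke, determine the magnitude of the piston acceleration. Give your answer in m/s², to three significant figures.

0.282

ω = 4.21 rad/s
x(θ) = r cosθ + √(L² − r² sin²θ); with ω constant, a = ω²·d²x/dθ².
d²x/dθ² = −r cosθ − r²(cos2θ)/√u − r⁴ sin²2θ/(4u^{3/2}),  u = L² − r² sin²θ = 0.0611848 m².
Substituting r = 0.0534 m, L = 0.252 m, θ = 64.4°: d²x/dθ² = -0.015931 m.
a = ω²·d²x/dθ² = (4.21)²·(-0.015931) = -0.28237 m/s²;  |a| = 0.28237 m/s².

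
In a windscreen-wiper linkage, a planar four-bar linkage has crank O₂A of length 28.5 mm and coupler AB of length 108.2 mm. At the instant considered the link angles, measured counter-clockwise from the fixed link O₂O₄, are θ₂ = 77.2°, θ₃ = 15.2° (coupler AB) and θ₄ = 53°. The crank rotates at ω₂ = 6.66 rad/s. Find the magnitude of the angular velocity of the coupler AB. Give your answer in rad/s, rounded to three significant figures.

ω₂ = 6.66 rad/s
Differentiating the loop-closure r₂e^{iθ₂}+r₃e^{iθ₃}=r₁+r₄e^{iθ₄} gives r₂ω₂e^{iθ₂}+r₃ω₃e^{iθ₃}=r₄ω₄e^{iθ₄}.
Eliminating the other unknown: ω₃ = r₂ω₂ sin(θ₄−θ₂) / [r₃ sin(θ₃−θ₄)].
Numerator sine = -0.40992; denominator sine = -0.61291.
Result = 0.0285·6.66·(-0.40992) / (0.1082·(-0.61291)) = +1.1733 rad/s; magnitude 1.1733 rad/s.

1.17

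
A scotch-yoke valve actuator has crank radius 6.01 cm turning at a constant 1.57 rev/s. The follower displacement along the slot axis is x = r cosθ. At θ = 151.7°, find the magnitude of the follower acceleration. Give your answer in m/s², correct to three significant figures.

ω = 9.865 rad/s (from 1.57 rev/s).
x = r cosθ ⇒ ẍ = −rω² cosθ (ω constant).
|a| = rω²|cosθ| = 0.0601·(9.865)²·|cos 151.7°| = 5.1493 m/s².

5.15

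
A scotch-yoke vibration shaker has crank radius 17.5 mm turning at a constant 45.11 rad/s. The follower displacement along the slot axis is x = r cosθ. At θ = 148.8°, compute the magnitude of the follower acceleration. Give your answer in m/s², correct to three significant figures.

ω = 45.11 rad/s
x = r cosθ ⇒ ẍ = −rω² cosθ (ω constant).
|a| = rω²|cosθ| = 0.0175·(45.11)²·|cos 148.8°| = 30.46 m/s².

30.5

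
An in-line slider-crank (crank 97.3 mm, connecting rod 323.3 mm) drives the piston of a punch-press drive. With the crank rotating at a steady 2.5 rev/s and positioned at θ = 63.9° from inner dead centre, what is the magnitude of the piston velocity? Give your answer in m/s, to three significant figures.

1.56

ω = 2π·2.5 = 15.71 rad/s
For an in-line slider-crank, x = r cosθ + √(L² − r² sin²θ), so v = −rω sinθ·[1 + r cosθ/√(L² − r² sin²θ)].
With r = 0.0973 m, L = 0.3233 m, θ = 63.9°: √(L² − r² sin²θ) = 0.31127 m.
v = −0.0973·15.71·0.89803·[1 + 0.0973·0.43994/0.31127] = -1.5613 m/s.
|v| = 1.5613 m/s.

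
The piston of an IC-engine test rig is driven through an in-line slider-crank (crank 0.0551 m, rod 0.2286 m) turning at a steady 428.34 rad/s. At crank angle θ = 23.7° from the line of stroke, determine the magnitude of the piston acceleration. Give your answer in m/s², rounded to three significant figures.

ω = 428.3 rad/s
x(θ) = r cosθ + √(L² − r² sin²θ); with ω constant, a = ω²·d²x/dθ².
d²x/dθ² = −r cosθ − r²(cos2θ)/√u − r⁴ sin²2θ/(4u^{3/2}),  u = L² − r² sin²θ = 0.0517675 m².
Substituting r = 0.0551 m, L = 0.2286 m, θ = 23.7°: d²x/dθ² = -0.059591 m.
a = ω²·d²x/dθ² = (428.3)²·(-0.059591) = -10933 m/s²;  |a| = 10933 m/s².

10900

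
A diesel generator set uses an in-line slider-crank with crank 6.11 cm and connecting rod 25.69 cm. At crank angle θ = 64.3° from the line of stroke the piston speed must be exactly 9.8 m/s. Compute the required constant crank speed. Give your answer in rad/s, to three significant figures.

161

For an in-line slider-crank, |v_piston| = rω|sinθ|·[1 + r cosθ/√(L² − r² sin²θ)].
With r = 0.0611 m, L = 0.2569 m, θ = 64.3°: the bracketed kinematic factor |dx/dθ| = 0.060869 m.
ω = v/|dx/dθ| = 9.8/0.060869 = 161 rad/s.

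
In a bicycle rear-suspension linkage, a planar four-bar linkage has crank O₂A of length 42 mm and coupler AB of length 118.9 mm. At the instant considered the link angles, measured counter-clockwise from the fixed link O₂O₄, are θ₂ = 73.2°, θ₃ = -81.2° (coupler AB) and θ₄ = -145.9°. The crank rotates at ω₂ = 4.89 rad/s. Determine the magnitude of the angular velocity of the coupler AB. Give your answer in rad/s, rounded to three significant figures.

1.20

ω₂ = 4.89 rad/s
Differentiating the loop-closure r₂e^{iθ₂}+r₃e^{iθ₃}=r₁+r₄e^{iθ₄} gives r₂ω₂e^{iθ₂}+r₃ω₃e^{iθ₃}=r₄ω₄e^{iθ₄}.
Eliminating the other unknown: ω₃ = r₂ω₂ sin(θ₄−θ₂) / [r₃ sin(θ₃−θ₄)].
Numerator sine = +0.63068; denominator sine = +0.90408.
Result = 0.042·4.89·(+0.63068) / (0.1189·(+0.90408)) = +1.205 rad/s; magnitude 1.205 rad/s.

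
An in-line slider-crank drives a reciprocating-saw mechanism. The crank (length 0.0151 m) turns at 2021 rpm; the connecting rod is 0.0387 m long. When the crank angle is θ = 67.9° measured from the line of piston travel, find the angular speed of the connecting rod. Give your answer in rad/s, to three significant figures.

ω = 211.6 rad/s (converted from 2021 rpm).
The rod makes angle φ with the slider axis where L sinφ = r sinθ; differentiating, L cosφ·φ̇ = r ω cosθ.
L cosφ = √(L² − r² sin²θ) = 0.036083 m.
|ω_rod| = r ω |cosθ| / √(L² − r² sin²θ) = 0.0151·211.6·0.37622/0.036083 = 33.321 rad/s.

33.3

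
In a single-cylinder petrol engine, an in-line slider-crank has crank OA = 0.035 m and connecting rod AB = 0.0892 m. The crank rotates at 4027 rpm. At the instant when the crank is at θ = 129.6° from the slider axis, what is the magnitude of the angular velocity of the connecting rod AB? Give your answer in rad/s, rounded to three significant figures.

111

ω = 421.7 rad/s (converted from 4027 rpm).
The rod makes angle φ with the slider axis where L sinφ = r sinθ; differentiating, L cosφ·φ̇ = r ω cosθ.
L cosφ = √(L² − r² sin²θ) = 0.085026 m.
|ω_rod| = r ω |cosθ| / √(L² − r² sin²θ) = 0.035·421.7·0.63742/0.085026 = 110.65 rad/s.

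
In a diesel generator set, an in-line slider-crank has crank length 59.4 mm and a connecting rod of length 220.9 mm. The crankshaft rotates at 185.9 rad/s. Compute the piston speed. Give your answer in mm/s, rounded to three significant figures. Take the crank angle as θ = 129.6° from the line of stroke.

7020

ω = 185.9 rad/s
For an in-line slider-crank, x = r cosθ + √(L² − r² sin²θ), so v = −rω sinθ·[1 + r cosθ/√(L² − r² sin²θ)].
With r = 0.0594 m, L = 0.2209 m, θ = 129.6°: √(L² − r² sin²θ) = 0.21611 m.
v = −0.0594·185.9·0.77051·[1 + 0.0594·-0.63742/0.21611] = -7.0177 m/s.
|v| = 7.0177 m/s = 7017.7 mm/s.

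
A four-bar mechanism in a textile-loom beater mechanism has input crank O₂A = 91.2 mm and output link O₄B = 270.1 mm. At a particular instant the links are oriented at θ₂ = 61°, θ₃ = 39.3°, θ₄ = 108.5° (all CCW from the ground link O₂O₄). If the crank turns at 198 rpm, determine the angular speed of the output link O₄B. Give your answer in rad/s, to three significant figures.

ω₂ = 20.73 rad/s (from 198 rpm).
Differentiating the loop-closure r₂e^{iθ₂}+r₃e^{iθ₃}=r₁+r₄e^{iθ₄} gives r₂ω₂e^{iθ₂}+r₃ω₃e^{iθ₃}=r₄ω₄e^{iθ₄}.
Eliminating the other unknown: ω₄ = r₂ω₂ sin(θ₂−θ₃) / [r₄ sin(θ₄−θ₃)].
Numerator sine = +0.36975; denominator sine = +0.93483.
Result = 0.0912·20.73·(+0.36975) / (0.2701·(+0.93483)) = +2.7691 rad/s; magnitude 2.7691 rad/s.

2.77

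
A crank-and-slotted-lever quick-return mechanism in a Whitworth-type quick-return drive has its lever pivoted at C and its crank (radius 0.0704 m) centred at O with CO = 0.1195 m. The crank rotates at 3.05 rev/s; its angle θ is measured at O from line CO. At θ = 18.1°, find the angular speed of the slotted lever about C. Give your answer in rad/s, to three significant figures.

7.05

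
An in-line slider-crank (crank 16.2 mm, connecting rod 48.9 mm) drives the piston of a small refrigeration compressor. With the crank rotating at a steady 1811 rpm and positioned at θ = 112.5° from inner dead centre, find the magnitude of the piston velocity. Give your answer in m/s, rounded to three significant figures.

2.46

ω = 2π·1811/60 = 189.6 rad/s
For an in-line slider-crank, x = r cosθ + √(L² − r² sin²θ), so v = −rω sinθ·[1 + r cosθ/√(L² − r² sin²θ)].
With r = 0.0162 m, L = 0.0489 m, θ = 112.5°: √(L² − r² sin²θ) = 0.046553 m.
v = −0.0162·189.6·0.92388·[1 + 0.0162·-0.38268/0.046553] = -2.4604 m/s.
|v| = 2.4604 m/s.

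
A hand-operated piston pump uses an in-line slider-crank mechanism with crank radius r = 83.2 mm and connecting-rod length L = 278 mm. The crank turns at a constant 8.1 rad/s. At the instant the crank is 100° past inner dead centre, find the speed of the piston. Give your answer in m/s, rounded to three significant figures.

0.628

ω = 8.1 rad/s
For an in-line slider-crank, x = r cosθ + √(L² − r² sin²θ), so v = −rω sinθ·[1 + r cosθ/√(L² − r² sin²θ)].
With r = 0.0832 m, L = 0.278 m, θ = 100°: √(L² − r² sin²θ) = 0.26565 m.
v = −0.0832·8.1·0.98481·[1 + 0.0832·-0.17365/0.26565] = -0.62759 m/s.
|v| = 0.62759 m/s.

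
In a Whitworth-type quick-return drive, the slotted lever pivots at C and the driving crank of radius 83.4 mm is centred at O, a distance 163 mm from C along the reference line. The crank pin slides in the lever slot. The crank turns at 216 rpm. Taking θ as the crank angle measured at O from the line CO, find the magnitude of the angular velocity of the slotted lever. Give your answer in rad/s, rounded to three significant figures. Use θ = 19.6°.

ω = 22.62 rad/s (from 216 rpm).
Crank pin A relative to C: A = (d + r cosθ, r sinθ); lever angle φ = atan2(r sinθ, d + r cosθ).
Differentiating tanφ: φ̇ = rω(d cosθ + r)/(d² + r² + 2dr cosθ).
d² + r² + 2dr cosθ = |CA|² = 0.0591376 m²;  d cosθ + r = +0.23696 m.
|ω_lever| = |0.0834·22.62·+0.23696| / 0.0591376 = 7.5588 rad/s.

7.56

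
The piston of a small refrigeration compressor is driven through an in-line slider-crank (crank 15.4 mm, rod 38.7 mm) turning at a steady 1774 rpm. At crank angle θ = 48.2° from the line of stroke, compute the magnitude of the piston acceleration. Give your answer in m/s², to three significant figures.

339

ω = 2π·1774/60 = 185.8 rad/s
x(θ) = r cosθ + √(L² − r² sin²θ); with ω constant, a = ω²·d²x/dθ².
d²x/dθ² = −r cosθ − r²(cos2θ)/√u − r⁴ sin²2θ/(4u^{3/2}),  u = L² − r² sin²θ = 0.00136589 m².
Substituting r = 0.0154 m, L = 0.0387 m, θ = 48.2°: d²x/dθ² = -0.0098244 m.
a = ω²·d²x/dθ² = (185.8)²·(-0.0098244) = -339.05 m/s²;  |a| = 339.05 m/s².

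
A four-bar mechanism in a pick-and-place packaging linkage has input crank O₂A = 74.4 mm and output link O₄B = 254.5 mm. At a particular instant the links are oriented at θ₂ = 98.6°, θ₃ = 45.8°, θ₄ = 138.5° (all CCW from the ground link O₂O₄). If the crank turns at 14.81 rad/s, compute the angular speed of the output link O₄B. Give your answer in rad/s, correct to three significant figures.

3.45

ω₂ = 14.81 rad/s
Differentiating the loop-closure r₂e^{iθ₂}+r₃e^{iθ₃}=r₁+r₄e^{iθ₄} gives r₂ω₂e^{iθ₂}+r₃ω₃e^{iθ₃}=r₄ω₄e^{iθ₄}.
Eliminating the other unknown: ω₄ = r₂ω₂ sin(θ₂−θ₃) / [r₄ sin(θ₄−θ₃)].
Numerator sine = +0.79653; denominator sine = +0.99889.
Result = 0.0744·14.81·(+0.79653) / (0.2545·(+0.99889)) = +3.4524 rad/s; magnitude 3.4524 rad/s.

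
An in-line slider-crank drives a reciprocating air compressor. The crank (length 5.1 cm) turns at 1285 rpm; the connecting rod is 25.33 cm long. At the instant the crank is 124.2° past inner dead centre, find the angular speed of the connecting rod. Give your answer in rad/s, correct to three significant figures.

15.4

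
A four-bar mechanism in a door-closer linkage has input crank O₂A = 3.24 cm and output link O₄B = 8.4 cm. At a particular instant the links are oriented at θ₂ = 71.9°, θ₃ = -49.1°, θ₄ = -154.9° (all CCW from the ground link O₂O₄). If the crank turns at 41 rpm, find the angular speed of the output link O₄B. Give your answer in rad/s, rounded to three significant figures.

1.48

ω₂ = 4.294 rad/s (from 41 rpm).
Differentiating the loop-closure r₂e^{iθ₂}+r₃e^{iθ₃}=r₁+r₄e^{iθ₄} gives r₂ω₂e^{iθ₂}+r₃ω₃e^{iθ₃}=r₄ω₄e^{iθ₄}.
Eliminating the other unknown: ω₄ = r₂ω₂ sin(θ₂−θ₃) / [r₄ sin(θ₄−θ₃)].
Numerator sine = +0.85717; denominator sine = -0.96222.
Result = 0.0324·4.294·(+0.85717) / (0.084·(-0.96222)) = -1.4753 rad/s; magnitude 1.4753 rad/s.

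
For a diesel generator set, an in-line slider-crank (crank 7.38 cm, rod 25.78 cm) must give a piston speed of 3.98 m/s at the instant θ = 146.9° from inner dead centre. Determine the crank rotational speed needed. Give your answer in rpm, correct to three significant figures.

For an in-line slider-crank, |v_piston| = rω|sinθ|·[1 + r cosθ/√(L² − r² sin²θ)].
With r = 0.0738 m, L = 0.2578 m, θ = 146.9°: the bracketed kinematic factor |dx/dθ| = 0.030517 m.
ω = v/|dx/dθ| = 3.98/0.030517 = 130.42 rad/s.
N = 60ω/(2π) = 1245.4 rpm.

1250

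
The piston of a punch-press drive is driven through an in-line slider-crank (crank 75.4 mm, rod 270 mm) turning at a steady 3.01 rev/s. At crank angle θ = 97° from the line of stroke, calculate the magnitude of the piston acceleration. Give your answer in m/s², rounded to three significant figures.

ω = 2π·3.01 = 18.91 rad/s
x(θ) = r cosθ + √(L² − r² sin²θ); with ω constant, a = ω²·d²x/dθ².
d²x/dθ² = −r cosθ − r²(cos2θ)/√u − r⁴ sin²2θ/(4u^{3/2}),  u = L² − r² sin²θ = 0.0672993 m².
Substituting r = 0.0754 m, L = 0.27 m, θ = 97°: d²x/dθ² = +0.030426 m.
a = ω²·d²x/dθ² = (18.91)²·(+0.030426) = +10.883 m/s²;  |a| = 10.883 m/s².

10.9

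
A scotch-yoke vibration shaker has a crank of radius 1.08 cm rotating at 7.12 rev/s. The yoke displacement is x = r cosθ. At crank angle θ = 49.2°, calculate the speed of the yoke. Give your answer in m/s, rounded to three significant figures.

ω = 44.74 rad/s (from 7.12 rev/s).
x = r cosθ ⇒ ẋ = −rω sinθ.
|v| = rω|sinθ| = 0.0108·44.74·|sin 49.2°| = 0.36574 m/s.

0.366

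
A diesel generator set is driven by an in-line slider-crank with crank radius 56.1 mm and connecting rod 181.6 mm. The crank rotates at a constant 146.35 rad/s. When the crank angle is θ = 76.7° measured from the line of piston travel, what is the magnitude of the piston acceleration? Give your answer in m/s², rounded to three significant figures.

ω = 146.3 rad/s
x(θ) = r cosθ + √(L² − r² sin²θ); with ω constant, a = ω²·d²x/dθ².
d²x/dθ² = −r cosθ − r²(cos2θ)/√u − r⁴ sin²2θ/(4u^{3/2}),  u = L² − r² sin²θ = 0.0299979 m².
Substituting r = 0.0561 m, L = 0.1816 m, θ = 76.7°: d²x/dθ² = +0.0032464 m.
a = ω²·d²x/dθ² = (146.3)²·(+0.0032464) = +69.532 m/s²;  |a| = 69.532 m/s².

69.5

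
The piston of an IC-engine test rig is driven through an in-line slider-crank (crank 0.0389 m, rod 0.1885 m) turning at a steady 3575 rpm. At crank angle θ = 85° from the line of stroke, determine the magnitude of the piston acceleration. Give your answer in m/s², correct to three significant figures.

657

ω = 2π·3575/60 = 374.4 rad/s
x(θ) = r cosθ + √(L² − r² sin²θ); with ω constant, a = ω²·d²x/dθ².
d²x/dθ² = −r cosθ − r²(cos2θ)/√u − r⁴ sin²2θ/(4u^{3/2}),  u = L² − r² sin²θ = 0.0340305 m².
Substituting r = 0.0389 m, L = 0.1885 m, θ = 85°: d²x/dθ² = +0.0046851 m.
a = ω²·d²x/dθ² = (374.4)²·(+0.0046851) = +656.64 m/s²;  |a| = 656.64 m/s².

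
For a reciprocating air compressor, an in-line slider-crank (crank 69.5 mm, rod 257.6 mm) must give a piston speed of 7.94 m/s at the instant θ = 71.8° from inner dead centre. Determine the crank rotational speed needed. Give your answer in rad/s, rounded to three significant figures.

111

For an in-line slider-crank, |v_piston| = rω|sinθ|·[1 + r cosθ/√(L² − r² sin²θ)].
With r = 0.0695 m, L = 0.2576 m, θ = 71.8°: the bracketed kinematic factor |dx/dθ| = 0.071779 m.
ω = v/|dx/dθ| = 7.94/0.071779 = 110.62 rad/s.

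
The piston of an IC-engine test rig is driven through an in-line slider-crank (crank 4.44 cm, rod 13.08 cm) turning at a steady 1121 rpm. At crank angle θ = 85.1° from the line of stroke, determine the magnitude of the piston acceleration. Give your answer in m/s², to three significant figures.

ω = 2π·1121/60 = 117.4 rad/s
x(θ) = r cosθ + √(L² − r² sin²θ); with ω constant, a = ω²·d²x/dθ².
d²x/dθ² = −r cosθ − r²(cos2θ)/√u − r⁴ sin²2θ/(4u^{3/2}),  u = L² − r² sin²θ = 0.0151517 m².
Substituting r = 0.0444 m, L = 0.1308 m, θ = 85.1°: d²x/dθ² = +0.011974 m.
a = ω²·d²x/dθ² = (117.4)²·(+0.011974) = +165.01 m/s²;  |a| = 165.01 m/s².

165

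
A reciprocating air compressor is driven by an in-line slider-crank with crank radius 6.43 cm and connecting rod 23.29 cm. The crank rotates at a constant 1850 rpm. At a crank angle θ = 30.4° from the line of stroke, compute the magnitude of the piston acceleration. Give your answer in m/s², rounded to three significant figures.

2420

ω = 2π·1850/60 = 193.7 rad/s
x(θ) = r cosθ + √(L² − r² sin²θ); with ω constant, a = ω²·d²x/dθ².
d²x/dθ² = −r cosθ − r²(cos2θ)/√u − r⁴ sin²2θ/(4u^{3/2}),  u = L² − r² sin²θ = 0.0531837 m².
Substituting r = 0.0643 m, L = 0.2329 m, θ = 30.4°: d²x/dθ² = -0.064471 m.
a = ω²·d²x/dθ² = (193.7)²·(-0.064471) = -2419.7 m/s²;  |a| = 2419.7 m/s².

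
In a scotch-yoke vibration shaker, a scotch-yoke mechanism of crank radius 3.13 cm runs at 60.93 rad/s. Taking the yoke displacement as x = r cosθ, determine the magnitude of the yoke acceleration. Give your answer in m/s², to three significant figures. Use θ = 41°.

ω = 60.93 rad/s
x = r cosθ ⇒ ẍ = −rω² cosθ (ω constant).
|a| = rω²|cosθ| = 0.0313·(60.93)²·|cos 41°| = 87.697 m/s².

87.7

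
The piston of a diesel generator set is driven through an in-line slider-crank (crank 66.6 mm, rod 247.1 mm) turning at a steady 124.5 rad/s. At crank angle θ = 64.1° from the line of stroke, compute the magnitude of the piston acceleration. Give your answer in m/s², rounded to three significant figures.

277

ω = 124.5 rad/s
x(θ) = r cosθ + √(L² − r² sin²θ); with ω constant, a = ω²·d²x/dθ².
d²x/dθ² = −r cosθ − r²(cos2θ)/√u − r⁴ sin²2θ/(4u^{3/2}),  u = L² − r² sin²θ = 0.0574691 m².
Substituting r = 0.0666 m, L = 0.2471 m, θ = 64.1°: d²x/dθ² = -0.017869 m.
a = ω²·d²x/dθ² = (124.5)²·(-0.017869) = -276.98 m/s²;  |a| = 276.98 m/s².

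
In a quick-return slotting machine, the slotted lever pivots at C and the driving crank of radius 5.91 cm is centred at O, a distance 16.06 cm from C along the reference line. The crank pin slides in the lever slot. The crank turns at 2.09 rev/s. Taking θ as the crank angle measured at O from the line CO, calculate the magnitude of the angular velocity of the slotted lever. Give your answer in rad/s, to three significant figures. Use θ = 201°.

ω = 13.13 rad/s (from 2.09 rev/s).
Crank pin A relative to C: A = (d + r cosθ, r sinθ); lever angle φ = atan2(r sinθ, d + r cosθ).
Differentiating tanφ: φ̇ = rω(d cosθ + r)/(d² + r² + 2dr cosθ).
d² + r² + 2dr cosθ = |CA|² = 0.0115631 m²;  d cosθ + r = -0.090833 m.
|ω_lever| = |0.0591·13.13·-0.090833| / 0.0115631 = 6.0965 rad/s.

6.10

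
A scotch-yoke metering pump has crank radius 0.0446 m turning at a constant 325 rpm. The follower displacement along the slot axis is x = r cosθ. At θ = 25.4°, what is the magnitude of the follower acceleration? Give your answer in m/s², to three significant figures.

46.7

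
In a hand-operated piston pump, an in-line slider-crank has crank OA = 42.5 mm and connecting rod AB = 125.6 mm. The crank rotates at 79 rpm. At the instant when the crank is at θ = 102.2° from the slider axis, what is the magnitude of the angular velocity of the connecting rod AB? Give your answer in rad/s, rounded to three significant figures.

ω = 8.273 rad/s (converted from 79 rpm).
The rod makes angle φ with the slider axis where L sinφ = r sinθ; differentiating, L cosφ·φ̇ = r ω cosθ.
L cosφ = √(L² − r² sin²θ) = 0.11853 m.
|ω_rod| = r ω |cosθ| / √(L² − r² sin²θ) = 0.0425·8.273·0.21132/0.11853 = 0.62685 rad/s.

0.627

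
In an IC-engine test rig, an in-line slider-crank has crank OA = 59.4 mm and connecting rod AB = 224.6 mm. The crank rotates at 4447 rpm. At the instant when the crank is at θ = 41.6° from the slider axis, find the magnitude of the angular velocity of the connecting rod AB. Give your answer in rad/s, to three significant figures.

ω = 465.7 rad/s (converted from 4447 rpm).
The rod makes angle φ with the slider axis where L sinφ = r sinθ; differentiating, L cosφ·φ̇ = r ω cosθ.
L cosφ = √(L² − r² sin²θ) = 0.22111 m.
|ω_rod| = r ω |cosθ| / √(L² − r² sin²θ) = 0.0594·465.7·0.74780/0.22111 = 93.553 rad/s.

93.6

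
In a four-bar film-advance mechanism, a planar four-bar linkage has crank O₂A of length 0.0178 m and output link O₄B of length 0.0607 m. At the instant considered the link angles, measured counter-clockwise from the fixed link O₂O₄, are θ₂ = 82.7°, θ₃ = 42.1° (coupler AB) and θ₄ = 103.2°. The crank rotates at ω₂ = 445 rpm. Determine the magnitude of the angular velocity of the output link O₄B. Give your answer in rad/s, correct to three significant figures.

10.2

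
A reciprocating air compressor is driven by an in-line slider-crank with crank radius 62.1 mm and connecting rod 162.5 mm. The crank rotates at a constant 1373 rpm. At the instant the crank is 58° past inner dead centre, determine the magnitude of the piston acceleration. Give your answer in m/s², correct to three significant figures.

470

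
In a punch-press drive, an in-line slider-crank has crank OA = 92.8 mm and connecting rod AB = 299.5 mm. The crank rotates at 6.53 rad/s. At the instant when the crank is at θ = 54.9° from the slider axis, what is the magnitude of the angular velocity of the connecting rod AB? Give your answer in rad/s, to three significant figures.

ω = 6.53 rad/s
The rod makes angle φ with the slider axis where L sinφ = r sinθ; differentiating, L cosφ·φ̇ = r ω cosθ.
L cosφ = √(L² − r² sin²θ) = 0.28972 m.
|ω_rod| = r ω |cosθ| / √(L² − r² sin²θ) = 0.0928·6.53·0.57501/0.28972 = 1.2027 rad/s.

1.20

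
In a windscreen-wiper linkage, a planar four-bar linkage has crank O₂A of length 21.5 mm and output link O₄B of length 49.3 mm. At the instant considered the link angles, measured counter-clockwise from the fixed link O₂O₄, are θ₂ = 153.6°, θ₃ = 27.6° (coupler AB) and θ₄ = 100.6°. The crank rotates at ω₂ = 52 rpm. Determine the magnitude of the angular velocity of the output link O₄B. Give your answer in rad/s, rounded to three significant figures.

ω₂ = 5.445 rad/s (from 52 rpm).
Differentiating the loop-closure r₂e^{iθ₂}+r₃e^{iθ₃}=r₁+r₄e^{iθ₄} gives r₂ω₂e^{iθ₂}+r₃ω₃e^{iθ₃}=r₄ω₄e^{iθ₄}.
Eliminating the other unknown: ω₄ = r₂ω₂ sin(θ₂−θ₃) / [r₄ sin(θ₄−θ₃)].
Numerator sine = +0.80902; denominator sine = +0.95630.
Result = 0.0215·5.445·(+0.80902) / (0.0493·(+0.95630)) = +2.009 rad/s; magnitude 2.009 rad/s.

2.01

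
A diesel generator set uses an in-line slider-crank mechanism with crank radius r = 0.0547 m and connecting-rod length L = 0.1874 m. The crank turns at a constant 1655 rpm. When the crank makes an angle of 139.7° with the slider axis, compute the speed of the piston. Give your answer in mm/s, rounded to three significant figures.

ω = 2π·1655/60 = 173.3 rad/s
For an in-line slider-crank, x = r cosθ + √(L² − r² sin²θ), so v = −rω sinθ·[1 + r cosθ/√(L² − r² sin²θ)].
With r = 0.0547 m, L = 0.1874 m, θ = 139.7°: √(L² − r² sin²θ) = 0.18403 m.
v = −0.0547·173.3·0.64679·[1 + 0.0547·-0.76267/0.18403] = -4.7417 m/s.
|v| = 4.7417 m/s = 4741.7 mm/s.

4740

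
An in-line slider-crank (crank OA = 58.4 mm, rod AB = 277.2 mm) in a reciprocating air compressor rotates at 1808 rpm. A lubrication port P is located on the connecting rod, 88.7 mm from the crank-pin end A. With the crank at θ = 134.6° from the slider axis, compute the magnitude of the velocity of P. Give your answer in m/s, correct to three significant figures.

9.17

ω = 189.3 rad/s.  Crank-pin speed |V_A| = rω = 11.057 m/s, perpendicular to OA.
Rod angle: sinφ = −(r/L) sinθ ⇒ φ = -8.627°; ω_rod = −rω cosθ/√(L²−r²sin²θ) = +28.328 rad/s.
V_P = V_A + ω_rod × AP, with AP = 0.0887 m along the rod.
Components: V_Px = −rω sinθ − a·ω_rod·sinφ = -7.496 m/s;  V_Py = rω cosθ + a·ω_rod·cosφ = -5.2795 m/s.
|V_P| = √(V_Px² + V_Py²) = 9.1686 m/s.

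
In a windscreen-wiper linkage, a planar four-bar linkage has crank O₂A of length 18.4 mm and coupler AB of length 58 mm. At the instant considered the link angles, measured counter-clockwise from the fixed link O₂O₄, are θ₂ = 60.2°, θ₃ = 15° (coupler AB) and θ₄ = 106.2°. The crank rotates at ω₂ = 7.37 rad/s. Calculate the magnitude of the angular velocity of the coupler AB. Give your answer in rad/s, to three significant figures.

ω₂ = 7.37 rad/s
Differentiating the loop-closure r₂e^{iθ₂}+r₃e^{iθ₃}=r₁+r₄e^{iθ₄} gives r₂ω₂e^{iθ₂}+r₃ω₃e^{iθ₃}=r₄ω₄e^{iθ₄}.
Eliminating the other unknown: ω₃ = r₂ω₂ sin(θ₄−θ₂) / [r₃ sin(θ₃−θ₄)].
Numerator sine = +0.71934; denominator sine = -0.99978.
Result = 0.0184·7.37·(+0.71934) / (0.058·(-0.99978)) = -1.6822 rad/s; magnitude 1.6822 rad/s.

1.68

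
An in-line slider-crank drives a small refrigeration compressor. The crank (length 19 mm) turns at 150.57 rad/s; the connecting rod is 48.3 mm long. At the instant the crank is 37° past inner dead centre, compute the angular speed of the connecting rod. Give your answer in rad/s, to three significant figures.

ω = 150.6 rad/s
The rod makes angle φ with the slider axis where L sinφ = r sinθ; differentiating, L cosφ·φ̇ = r ω cosθ.
L cosφ = √(L² − r² sin²θ) = 0.046927 m.
|ω_rod| = r ω |cosθ| / √(L² − r² sin²θ) = 0.019·150.6·0.79864/0.046927 = 48.688 rad/s.

48.7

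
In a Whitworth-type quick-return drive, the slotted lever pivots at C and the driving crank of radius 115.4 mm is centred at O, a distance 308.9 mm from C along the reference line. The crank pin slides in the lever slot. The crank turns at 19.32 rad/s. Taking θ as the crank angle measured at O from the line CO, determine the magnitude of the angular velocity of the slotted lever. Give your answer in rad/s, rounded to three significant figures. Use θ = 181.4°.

11.5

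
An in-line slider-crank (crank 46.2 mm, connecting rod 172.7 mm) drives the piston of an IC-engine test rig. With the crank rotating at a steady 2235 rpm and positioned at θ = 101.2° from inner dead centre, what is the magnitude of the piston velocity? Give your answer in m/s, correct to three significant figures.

ω = 2π·2235/60 = 234 rad/s
For an in-line slider-crank, x = r cosθ + √(L² − r² sin²θ), so v = −rω sinθ·[1 + r cosθ/√(L² − r² sin²θ)].
With r = 0.0462 m, L = 0.1727 m, θ = 101.2°: √(L² − r² sin²θ) = 0.16665 m.
v = −0.0462·234·0.98096·[1 + 0.0462·-0.19423/0.16665] = -10.036 m/s.
|v| = 10.036 m/s.

10.0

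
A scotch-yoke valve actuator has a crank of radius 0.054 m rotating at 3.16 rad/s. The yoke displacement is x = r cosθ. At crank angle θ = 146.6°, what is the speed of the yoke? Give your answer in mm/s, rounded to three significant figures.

ω = 3.16 rad/s
x = r cosθ ⇒ ẋ = −rω sinθ.
|v| = rω|sinθ| = 0.054·3.16·|sin 146.6°| = 0.093934 m/s = 93.934 mm/s.

93.9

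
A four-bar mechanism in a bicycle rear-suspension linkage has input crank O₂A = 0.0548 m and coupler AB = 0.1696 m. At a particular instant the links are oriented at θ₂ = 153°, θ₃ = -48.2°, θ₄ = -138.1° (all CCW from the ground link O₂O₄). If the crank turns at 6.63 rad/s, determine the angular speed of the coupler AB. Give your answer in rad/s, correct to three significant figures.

ω₂ = 6.63 rad/s
Differentiating the loop-closure r₂e^{iθ₂}+r₃e^{iθ₃}=r₁+r₄e^{iθ₄} gives r₂ω₂e^{iθ₂}+r₃ω₃e^{iθ₃}=r₄ω₄e^{iθ₄}.
Eliminating the other unknown: ω₃ = r₂ω₂ sin(θ₄−θ₂) / [r₃ sin(θ₃−θ₄)].
Numerator sine = +0.93295; denominator sine = +1.00000.
Result = 0.0548·6.63·(+0.93295) / (0.1696·(+1.00000)) = +1.9986 rad/s; magnitude 1.9986 rad/s.

2.00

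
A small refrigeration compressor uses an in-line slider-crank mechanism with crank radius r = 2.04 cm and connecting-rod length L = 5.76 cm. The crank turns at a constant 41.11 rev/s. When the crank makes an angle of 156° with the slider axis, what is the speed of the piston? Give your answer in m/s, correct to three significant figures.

ω = 2π·41.1 = 258.3 rad/s
For an in-line slider-crank, x = r cosθ + √(L² − r² sin²θ), so v = −rω sinθ·[1 + r cosθ/√(L² − r² sin²θ)].
With r = 0.0204 m, L = 0.0576 m, θ = 156°: √(L² − r² sin²θ) = 0.056999 m.
v = −0.0204·258.3·0.40674·[1 + 0.0204·-0.91355/0.056999] = -1.4425 m/s.
|v| = 1.4425 m/s.

1.44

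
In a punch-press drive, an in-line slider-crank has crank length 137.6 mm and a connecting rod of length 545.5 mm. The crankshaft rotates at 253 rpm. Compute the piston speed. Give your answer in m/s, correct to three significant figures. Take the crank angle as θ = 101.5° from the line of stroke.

3.39

ω = 2π·253/60 = 26.49 rad/s
For an in-line slider-crank, x = r cosθ + √(L² − r² sin²θ), so v = −rω sinθ·[1 + r cosθ/√(L² − r² sin²θ)].
With r = 0.1376 m, L = 0.5455 m, θ = 101.5°: √(L² − r² sin²θ) = 0.52857 m.
v = −0.1376·26.49·0.97992·[1 + 0.1376·-0.19937/0.52857] = -3.387 m/s.
|v| = 3.387 m/s.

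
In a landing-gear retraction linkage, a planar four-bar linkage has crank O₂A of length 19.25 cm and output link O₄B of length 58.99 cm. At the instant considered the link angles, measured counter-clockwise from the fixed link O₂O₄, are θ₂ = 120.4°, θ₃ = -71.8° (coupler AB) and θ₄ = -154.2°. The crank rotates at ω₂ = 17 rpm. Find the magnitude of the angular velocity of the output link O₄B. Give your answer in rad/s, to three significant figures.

0.124

ω₂ = 1.78 rad/s (from 17 rpm).
Differentiating the loop-closure r₂e^{iθ₂}+r₃e^{iθ₃}=r₁+r₄e^{iθ₄} gives r₂ω₂e^{iθ₂}+r₃ω₃e^{iθ₃}=r₄ω₄e^{iθ₄}.
Eliminating the other unknown: ω₄ = r₂ω₂ sin(θ₂−θ₃) / [r₄ sin(θ₄−θ₃)].
Numerator sine = -0.21132; denominator sine = -0.99122.
Result = 0.1925·1.78·(-0.21132) / (0.5899·(-0.99122)) = +0.12385 rad/s; magnitude 0.12385 rad/s.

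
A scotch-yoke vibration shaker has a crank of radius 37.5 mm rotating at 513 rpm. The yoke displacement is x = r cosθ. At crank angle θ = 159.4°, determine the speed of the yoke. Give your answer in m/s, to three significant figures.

0.709

ω = 53.72 rad/s (from 513 rpm).
x = r cosθ ⇒ ẋ = −rω sinθ.
|v| = rω|sinθ| = 0.0375·53.72·|sin 159.4°| = 0.7088 m/s.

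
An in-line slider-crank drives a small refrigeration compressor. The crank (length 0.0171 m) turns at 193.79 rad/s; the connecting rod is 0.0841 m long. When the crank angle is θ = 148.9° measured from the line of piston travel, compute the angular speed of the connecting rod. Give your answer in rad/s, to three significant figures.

ω = 193.8 rad/s
The rod makes angle φ with the slider axis where L sinφ = r sinθ; differentiating, L cosφ·φ̇ = r ω cosθ.
L cosφ = √(L² − r² sin²θ) = 0.083635 m.
|ω_rod| = r ω |cosθ| / √(L² − r² sin²θ) = 0.0171·193.8·0.85627/0.083635 = 33.927 rad/s.

33.9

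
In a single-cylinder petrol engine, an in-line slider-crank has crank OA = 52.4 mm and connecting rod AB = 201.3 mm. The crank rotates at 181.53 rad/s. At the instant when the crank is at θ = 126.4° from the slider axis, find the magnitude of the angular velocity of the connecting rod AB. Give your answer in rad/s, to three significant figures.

ω = 181.5 rad/s
The rod makes angle φ with the slider axis where L sinφ = r sinθ; differentiating, L cosφ·φ̇ = r ω cosθ.
L cosφ = √(L² − r² sin²θ) = 0.19683 m.
|ω_rod| = r ω |cosθ| / √(L² − r² sin²θ) = 0.0524·181.5·0.59342/0.19683 = 28.678 rad/s.

28.7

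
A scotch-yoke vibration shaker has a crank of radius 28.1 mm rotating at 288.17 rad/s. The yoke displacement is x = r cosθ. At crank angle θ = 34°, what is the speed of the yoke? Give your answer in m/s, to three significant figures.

4.53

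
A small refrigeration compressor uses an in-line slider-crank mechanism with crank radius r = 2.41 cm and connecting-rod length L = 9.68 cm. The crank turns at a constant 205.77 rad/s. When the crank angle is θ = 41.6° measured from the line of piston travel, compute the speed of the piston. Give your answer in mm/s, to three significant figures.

3910

ω = 205.8 rad/s
For an in-line slider-crank, x = r cosθ + √(L² − r² sin²θ), so v = −rω sinθ·[1 + r cosθ/√(L² − r² sin²θ)].
With r = 0.0241 m, L = 0.0968 m, θ = 41.6°: √(L² − r² sin²θ) = 0.095468 m.
v = −0.0241·205.8·0.66393·[1 + 0.0241·0.74780/0.095468] = -3.914 m/s.
|v| = 3.914 m/s = 3914 mm/s.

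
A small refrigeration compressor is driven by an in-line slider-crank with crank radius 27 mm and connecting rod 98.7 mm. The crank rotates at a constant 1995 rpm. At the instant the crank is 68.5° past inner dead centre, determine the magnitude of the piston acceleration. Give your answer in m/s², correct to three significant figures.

191

ω = 2π·1995/60 = 208.9 rad/s
x(θ) = r cosθ + √(L² − r² sin²θ); with ω constant, a = ω²·d²x/dθ².
d²x/dθ² = −r cosθ − r²(cos2θ)/√u − r⁴ sin²2θ/(4u^{3/2}),  u = L² − r² sin²θ = 0.00911061 m².
Substituting r = 0.027 m, L = 0.0987 m, θ = 68.5°: d²x/dθ² = -0.0043808 m.
a = ω²·d²x/dθ² = (208.9)²·(-0.0043808) = -191.21 m/s²;  |a| = 191.21 m/s².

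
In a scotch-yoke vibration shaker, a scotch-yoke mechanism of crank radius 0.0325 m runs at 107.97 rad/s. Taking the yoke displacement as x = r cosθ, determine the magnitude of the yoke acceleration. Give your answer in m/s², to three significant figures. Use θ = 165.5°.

ω = 108 rad/s
x = r cosθ ⇒ ẍ = −rω² cosθ (ω constant).
|a| = rω²|cosθ| = 0.0325·(108)²·|cos 165.5°| = 366.8 m/s².

367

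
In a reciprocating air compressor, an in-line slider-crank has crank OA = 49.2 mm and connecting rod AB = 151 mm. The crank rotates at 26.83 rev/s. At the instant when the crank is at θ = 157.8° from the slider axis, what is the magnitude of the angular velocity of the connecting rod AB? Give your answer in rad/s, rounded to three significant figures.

51.2

ω = 168.6 rad/s (converted from 26.83 rev/s).
The rod makes angle φ with the slider axis where L sinφ = r sinθ; differentiating, L cosφ·φ̇ = r ω cosθ.
L cosφ = √(L² − r² sin²θ) = 0.14985 m.
|ω_rod| = r ω |cosθ| / √(L² − r² sin²θ) = 0.0492·168.6·0.92587/0.14985 = 51.245 rad/s.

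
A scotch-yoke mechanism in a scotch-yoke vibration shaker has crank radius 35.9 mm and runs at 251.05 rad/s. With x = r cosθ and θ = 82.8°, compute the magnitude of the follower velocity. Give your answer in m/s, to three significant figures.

8.94

ω = 251.1 rad/s
x = r cosθ ⇒ ẋ = −rω sinθ.
|v| = rω|sinθ| = 0.0359·251.1·|sin 82.8°| = 8.9416 m/s.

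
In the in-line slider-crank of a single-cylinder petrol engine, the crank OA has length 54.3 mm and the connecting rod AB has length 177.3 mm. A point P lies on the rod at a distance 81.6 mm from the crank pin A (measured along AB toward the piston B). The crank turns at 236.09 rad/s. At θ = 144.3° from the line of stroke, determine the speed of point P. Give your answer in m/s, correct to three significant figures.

8.68

ω = 236.1 rad/s.  Crank-pin speed |V_A| = rω = 12.82 m/s, perpendicular to OA.
Rod angle: sinφ = −(r/L) sinθ ⇒ φ = -10.295°; ω_rod = −rω cosθ/√(L²−r²sin²θ) = +59.679 rad/s.
V_P = V_A + ω_rod × AP, with AP = 0.0816 m along the rod.
Components: V_Px = −rω sinθ − a·ω_rod·sinφ = -6.6105 m/s;  V_Py = rω cosθ + a·ω_rod·cosφ = -5.6193 m/s.
|V_P| = √(V_Px² + V_Py²) = 8.6761 m/s.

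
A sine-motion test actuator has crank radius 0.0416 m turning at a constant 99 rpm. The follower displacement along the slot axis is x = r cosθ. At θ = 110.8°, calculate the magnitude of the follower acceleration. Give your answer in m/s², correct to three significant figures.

1.59

ω = 10.37 rad/s (from 99 rpm).
x = r cosθ ⇒ ẍ = −rω² cosθ (ω constant).
|a| = rω²|cosθ| = 0.0416·(10.37)²·|cos 110.8°| = 1.5877 m/s².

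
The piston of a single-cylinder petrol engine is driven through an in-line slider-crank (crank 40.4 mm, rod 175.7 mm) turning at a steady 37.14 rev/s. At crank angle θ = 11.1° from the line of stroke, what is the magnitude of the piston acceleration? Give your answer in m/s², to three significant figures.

2630

ω = 2π·37.1 = 233.4 rad/s
x(θ) = r cosθ + √(L² − r² sin²θ); with ω constant, a = ω²·d²x/dθ².
d²x/dθ² = −r cosθ − r²(cos2θ)/√u − r⁴ sin²2θ/(4u^{3/2}),  u = L² − r² sin²θ = 0.03081 m².
Substituting r = 0.0404 m, L = 0.1757 m, θ = 11.1°: d²x/dθ² = -0.048271 m.
a = ω²·d²x/dθ² = (233.4)²·(-0.048271) = -2628.6 m/s²;  |a| = 2628.6 m/s².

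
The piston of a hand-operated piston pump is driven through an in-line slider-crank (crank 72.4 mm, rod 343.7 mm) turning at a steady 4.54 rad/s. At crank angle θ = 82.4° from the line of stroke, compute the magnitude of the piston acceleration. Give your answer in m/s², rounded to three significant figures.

0.113

ω = 4.54 rad/s
x(θ) = r cosθ + √(L² − r² sin²θ); with ω constant, a = ω²·d²x/dθ².
d²x/dθ² = −r cosθ − r²(cos2θ)/√u − r⁴ sin²2θ/(4u^{3/2}),  u = L² − r² sin²θ = 0.11298 m².
Substituting r = 0.0724 m, L = 0.3437 m, θ = 82.4°: d²x/dθ² = +0.0054613 m.
a = ω²·d²x/dθ² = (4.54)²·(+0.0054613) = +0.11257 m/s²;  |a| = 0.11257 m/s².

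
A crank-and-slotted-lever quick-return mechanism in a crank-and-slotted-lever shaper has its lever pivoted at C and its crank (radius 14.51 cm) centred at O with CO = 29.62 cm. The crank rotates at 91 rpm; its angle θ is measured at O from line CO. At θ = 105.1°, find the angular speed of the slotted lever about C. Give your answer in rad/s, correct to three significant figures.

1.09

ω = 9.529 rad/s (from 91 rpm).
Crank pin A relative to C: A = (d + r cosθ, r sinθ); lever angle φ = atan2(r sinθ, d + r cosθ).
Differentiating tanφ: φ̇ = rω(d cosθ + r)/(d² + r² + 2dr cosθ).
d² + r² + 2dr cosθ = |CA|² = 0.0863962 m²;  d cosθ + r = +0.067939 m.
|ω_lever| = |0.1451·9.529·+0.067939| / 0.0863962 = 1.0873 rad/s.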